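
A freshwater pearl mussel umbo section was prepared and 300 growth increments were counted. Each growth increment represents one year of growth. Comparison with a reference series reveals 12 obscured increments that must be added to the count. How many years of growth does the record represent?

312 years

Correcting the raw count gives 300 + 12 = 312 true growth increments.
With a one-to-one growth increment periodicity this is 312 years.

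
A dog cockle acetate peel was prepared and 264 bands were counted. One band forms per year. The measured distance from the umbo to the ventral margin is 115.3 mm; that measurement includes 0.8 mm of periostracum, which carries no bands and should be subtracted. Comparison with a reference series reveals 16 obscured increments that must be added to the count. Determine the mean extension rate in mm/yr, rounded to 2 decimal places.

0.41 mm/yr

Adjusted count: 264 + 16 = 280 bands.
Net length = 115.3 − 0.8 = 114.5 mm.
Mean rate = 114.5 mm / 280 years ≈ 0.41 mm/yr.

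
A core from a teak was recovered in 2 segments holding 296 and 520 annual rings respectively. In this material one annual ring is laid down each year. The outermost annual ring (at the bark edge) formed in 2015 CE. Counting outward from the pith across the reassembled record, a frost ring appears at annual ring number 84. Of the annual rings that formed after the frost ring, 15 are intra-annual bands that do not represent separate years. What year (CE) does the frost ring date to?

1298 CE

Total annual rings = 296 + 520 = 816.
Between annual ring 84 and the bark edge there are 816 − 84 = 732 annual rings.
Removing the 15 false annual rings leaves 732 − 15 = 717 true annual rings beyond the frost ring.
2015 − 717 = 1298 CE.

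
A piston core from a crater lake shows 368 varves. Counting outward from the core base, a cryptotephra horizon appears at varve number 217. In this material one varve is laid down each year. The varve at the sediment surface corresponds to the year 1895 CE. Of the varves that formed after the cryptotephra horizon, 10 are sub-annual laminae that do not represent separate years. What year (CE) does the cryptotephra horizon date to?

Between varve 217 and the sediment surface there are 368 − 217 = 151 varves.
Excluding 10 false varves: 151 − 10 = 141.
Counting back 141 years from 1895 CE places the cryptotephra horizon in 1895 − 141 = 1754 CE.

1754 CE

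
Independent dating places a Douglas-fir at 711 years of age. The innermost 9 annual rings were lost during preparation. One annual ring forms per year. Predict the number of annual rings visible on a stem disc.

702 annual rings

At one annual ring per year, 711 years correspond to 711 annual rings.
711 − 9 missed = 702 annual rings expected in the prepared section.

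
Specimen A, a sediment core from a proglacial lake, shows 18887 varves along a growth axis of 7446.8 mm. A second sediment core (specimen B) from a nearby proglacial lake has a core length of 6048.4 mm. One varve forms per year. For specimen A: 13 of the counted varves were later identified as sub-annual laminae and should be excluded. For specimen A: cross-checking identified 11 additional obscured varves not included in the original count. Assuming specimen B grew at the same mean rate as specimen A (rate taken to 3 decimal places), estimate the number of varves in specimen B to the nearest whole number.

15351 varves

Specimen A: true varve count = 18887 − 13 + 11 = 18885.
A: Extension rate ≈ 7446.8 / 18885 = 0.394 mm/yr.
Specimen B: 6048.4 mm / 0.394 mm per year = 15351.27 years ≈ 15351 varves.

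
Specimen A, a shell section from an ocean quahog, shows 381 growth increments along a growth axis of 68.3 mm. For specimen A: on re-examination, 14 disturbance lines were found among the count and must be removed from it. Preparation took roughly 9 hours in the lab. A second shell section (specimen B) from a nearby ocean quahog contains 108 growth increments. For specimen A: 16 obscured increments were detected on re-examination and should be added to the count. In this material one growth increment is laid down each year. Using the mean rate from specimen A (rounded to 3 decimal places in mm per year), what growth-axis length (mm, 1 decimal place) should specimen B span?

Specimen A: adjusted count: 381 − 14 + 16 = 383 growth increments.
A: 68.3 mm over 383 years gives 68.3 / 383 ≈ 0.178 mm per year.
For B, 0.178 mm/year × 108 years = 19.2 mm.

19.2 mm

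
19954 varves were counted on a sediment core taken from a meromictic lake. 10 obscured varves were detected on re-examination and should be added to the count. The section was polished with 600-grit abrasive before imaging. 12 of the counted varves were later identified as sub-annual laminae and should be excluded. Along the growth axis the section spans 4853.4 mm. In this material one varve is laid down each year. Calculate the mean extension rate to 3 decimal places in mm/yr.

Adjusted count: 19954 − 12 + 10 = 19952 varves.
Extension rate ≈ 4853.4 / 19952 = 0.243 mm/yr.

0.243 mm/yr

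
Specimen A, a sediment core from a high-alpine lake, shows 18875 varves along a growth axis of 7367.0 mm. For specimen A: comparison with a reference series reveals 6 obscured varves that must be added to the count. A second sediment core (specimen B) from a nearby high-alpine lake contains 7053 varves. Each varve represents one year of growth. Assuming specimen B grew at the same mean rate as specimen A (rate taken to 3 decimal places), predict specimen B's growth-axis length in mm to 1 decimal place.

2750.7 mm

Specimen A: correcting the raw count gives 18875 + 6 = 18881 true varves.
A: Extension rate ≈ 7367.0 / 18881 = 0.390 mm/yr.
B's length ≈ 0.390 × 7053 = 2750.7 mm.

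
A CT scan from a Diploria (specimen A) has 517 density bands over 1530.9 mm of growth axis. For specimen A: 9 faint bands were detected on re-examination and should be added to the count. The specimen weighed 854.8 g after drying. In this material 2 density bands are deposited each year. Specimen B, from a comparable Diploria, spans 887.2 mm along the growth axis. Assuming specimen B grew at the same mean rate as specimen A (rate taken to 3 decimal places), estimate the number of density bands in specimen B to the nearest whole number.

Specimen A: correcting the raw count gives 517 + 9 = 526 true density bands.
Specimen A: dividing by 2 density bands per year: 526 / 2 = 263 years.
A: 1530.9 mm over 263 years gives 1530.9 / 263 ≈ 5.821 mm per year.
Specimen B: 887.2 mm / 5.821 mm per year = 152.41 years; at 2 density bands per year that is 152.41 × 2 ≈ 305 density bands.

305 density bands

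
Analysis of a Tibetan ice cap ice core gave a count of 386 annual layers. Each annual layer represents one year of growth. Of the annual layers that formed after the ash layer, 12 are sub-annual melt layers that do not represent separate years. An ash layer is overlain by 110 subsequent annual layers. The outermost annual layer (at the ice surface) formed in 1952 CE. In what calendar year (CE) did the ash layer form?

1854 CE

There are 110 annual layers younger than the ash layer.
110 − 12 false = 98 true annual layers after the ash layer.
The annual layer at the ice surface is 1952 CE, so the ash layer dates to 1952 − 98 = 1854 CE.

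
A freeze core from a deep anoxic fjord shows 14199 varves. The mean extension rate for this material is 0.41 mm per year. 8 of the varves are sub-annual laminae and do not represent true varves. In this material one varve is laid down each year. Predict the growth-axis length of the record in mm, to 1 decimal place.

5818.3 mm

Adjusted count: 14199 − 8 = 14191 varves.
Length ≈ 0.41 × 14191 = 5818.3 mm.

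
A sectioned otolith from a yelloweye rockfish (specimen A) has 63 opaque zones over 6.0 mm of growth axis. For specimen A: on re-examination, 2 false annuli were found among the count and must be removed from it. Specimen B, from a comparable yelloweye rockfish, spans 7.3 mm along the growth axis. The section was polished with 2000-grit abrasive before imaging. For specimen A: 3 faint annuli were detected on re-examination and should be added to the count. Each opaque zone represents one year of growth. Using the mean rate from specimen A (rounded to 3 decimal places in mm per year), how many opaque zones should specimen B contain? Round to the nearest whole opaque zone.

Specimen A: adjusted count: 63 − 2 + 3 = 64 opaque zones.
A: Extension rate ≈ 6.0 / 64 = 0.094 mm/yr.
Specimen B: 7.3 mm / 0.094 mm per year = 77.66 years ≈ 78 opaque zones.

78 opaque zones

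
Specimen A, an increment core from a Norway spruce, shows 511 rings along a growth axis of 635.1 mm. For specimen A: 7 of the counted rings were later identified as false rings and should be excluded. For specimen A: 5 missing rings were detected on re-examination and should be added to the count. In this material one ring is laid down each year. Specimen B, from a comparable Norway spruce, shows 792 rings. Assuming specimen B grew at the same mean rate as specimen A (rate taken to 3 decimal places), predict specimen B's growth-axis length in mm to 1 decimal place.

988.4 mm

Specimen A: after corrections the count is 511 − 7 + 5 = 509 rings.
A: Mean rate = 635.1 mm / 509 years ≈ 1.248 mm per year.
Length of B = 1.248 × 792 = 988.4 mm.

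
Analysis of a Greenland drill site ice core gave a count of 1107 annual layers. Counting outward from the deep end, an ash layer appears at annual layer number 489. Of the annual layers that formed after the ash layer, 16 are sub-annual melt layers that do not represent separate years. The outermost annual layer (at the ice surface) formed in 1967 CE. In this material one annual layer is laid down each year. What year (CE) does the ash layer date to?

1365 CE

The ash layer sits at annual layer 489 from the deep end, so 1107 − 489 = 618 annual layers formed after it.
Removing the 16 false annual layers leaves 618 − 16 = 602 true annual layers beyond the ash layer.
1967 − 602 = 1365 CE.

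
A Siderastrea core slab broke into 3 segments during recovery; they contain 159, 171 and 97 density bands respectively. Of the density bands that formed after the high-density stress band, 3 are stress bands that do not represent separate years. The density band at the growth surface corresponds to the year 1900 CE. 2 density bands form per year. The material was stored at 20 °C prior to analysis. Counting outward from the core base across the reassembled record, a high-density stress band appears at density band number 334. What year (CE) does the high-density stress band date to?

Total density bands = 159 + 171 + 97 = 427.
The high-density stress band sits at density band 334 from the core base, so 427 − 334 = 93 density bands formed after it.
93 − 3 false = 90 true density bands after the high-density stress band.
90 density bands at 2 per year is 90 / 2 = 45 years.
1900 − 45 = 1855 CE.

1855 CE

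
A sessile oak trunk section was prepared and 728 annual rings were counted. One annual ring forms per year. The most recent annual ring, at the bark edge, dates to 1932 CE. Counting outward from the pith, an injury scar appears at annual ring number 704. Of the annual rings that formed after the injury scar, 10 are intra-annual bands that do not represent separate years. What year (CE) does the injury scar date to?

Between annual ring 704 and the bark edge there are 728 − 704 = 24 annual rings.
Excluding 10 false annual rings: 24 − 10 = 14.
1932 − 14 = 1918 CE.

1918 CE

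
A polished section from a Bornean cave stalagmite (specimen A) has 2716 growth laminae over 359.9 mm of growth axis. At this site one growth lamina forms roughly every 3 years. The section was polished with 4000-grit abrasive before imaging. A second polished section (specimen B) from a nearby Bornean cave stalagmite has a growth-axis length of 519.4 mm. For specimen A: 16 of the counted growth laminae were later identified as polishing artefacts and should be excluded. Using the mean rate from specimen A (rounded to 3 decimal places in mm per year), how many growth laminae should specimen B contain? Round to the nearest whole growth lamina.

3935 growth laminae

Specimen A: adjusted count: 2716 − 16 = 2700 growth laminae.
Specimen A: 2700 growth laminae at 3 years each span 2700 × 3 = 8100 years.
A: Mean rate = 359.9 mm / 8100 years ≈ 0.044 mm per year.
Specimen B: 519.4 mm / 0.044 mm per year = 11804.55 years; at 3 years per growth lamina that is 11804.55 / 3 ≈ 3935 growth laminae.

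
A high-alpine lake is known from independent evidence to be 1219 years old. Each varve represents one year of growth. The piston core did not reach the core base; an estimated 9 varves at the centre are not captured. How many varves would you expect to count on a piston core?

1210 varves

Expected varves over 1219 years: 1219.
Subtracting the 9 varves not captured gives 1219 − 9 = 1210 varves in the record.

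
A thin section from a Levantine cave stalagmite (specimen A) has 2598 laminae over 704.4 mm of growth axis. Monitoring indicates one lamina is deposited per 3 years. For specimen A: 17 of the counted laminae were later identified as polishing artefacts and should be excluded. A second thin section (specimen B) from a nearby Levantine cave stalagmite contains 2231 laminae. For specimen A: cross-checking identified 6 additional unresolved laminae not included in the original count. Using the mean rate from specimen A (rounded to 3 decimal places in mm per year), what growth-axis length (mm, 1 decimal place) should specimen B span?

609.1 mm

Specimen A: adjusted count: 2598 − 17 + 6 = 2587 laminae.
Specimen A: 2587 laminae at 3 years each span 2587 × 3 = 7761 years.
A: 704.4 mm over 7761 years gives 704.4 / 7761 ≈ 0.091 mm/yr.
Specimen B: multiplying by 3 years per lamina: 2231 × 3 = 6693 years. Length of B = 0.091 × 6693 = 609.1 mm.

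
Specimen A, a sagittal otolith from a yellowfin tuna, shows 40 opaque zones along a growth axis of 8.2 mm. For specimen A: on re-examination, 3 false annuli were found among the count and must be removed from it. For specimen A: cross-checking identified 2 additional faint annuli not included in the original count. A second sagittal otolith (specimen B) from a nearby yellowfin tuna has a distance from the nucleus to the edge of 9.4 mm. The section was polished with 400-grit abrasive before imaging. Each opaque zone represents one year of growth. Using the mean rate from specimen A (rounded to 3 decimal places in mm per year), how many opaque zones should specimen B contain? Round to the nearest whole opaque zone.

Specimen A: after corrections the count is 40 − 3 + 2 = 39 opaque zones.
A: 8.2 mm over 39 years gives 8.2 / 39 ≈ 0.210 mm/year.
For B, 9.4 / 0.210 = 44.76 years ≈ 45 opaque zones.

45 opaque zones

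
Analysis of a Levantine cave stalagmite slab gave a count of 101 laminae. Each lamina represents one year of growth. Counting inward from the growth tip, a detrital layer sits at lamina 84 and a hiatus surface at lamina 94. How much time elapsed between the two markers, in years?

The two markers are separated by 94 − 84 = 10 laminae.
That is 10 years at one lamina per year.

10 yr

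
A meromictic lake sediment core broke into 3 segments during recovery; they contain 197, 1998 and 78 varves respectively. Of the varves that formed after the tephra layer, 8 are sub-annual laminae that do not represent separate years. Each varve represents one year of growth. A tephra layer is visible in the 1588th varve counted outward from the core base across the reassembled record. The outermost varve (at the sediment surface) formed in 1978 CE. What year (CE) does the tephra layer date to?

Total varves = 197 + 1998 + 78 = 2273.
The tephra layer sits at varve 1588 from the core base, so 2273 − 1588 = 685 varves formed after it.
Excluding 8 false varves: 685 − 8 = 677.
The varve at the sediment surface is 1978 CE, so the tephra layer dates to 1978 − 677 = 1301 CE.

1301 CE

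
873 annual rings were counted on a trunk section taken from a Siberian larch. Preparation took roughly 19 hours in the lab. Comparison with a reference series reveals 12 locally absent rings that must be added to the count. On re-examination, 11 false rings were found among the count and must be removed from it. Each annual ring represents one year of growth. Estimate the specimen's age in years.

Correcting the raw count gives 873 − 11 + 12 = 874 true annual rings.
At one annual ring per year, that is 874 years.

874 yr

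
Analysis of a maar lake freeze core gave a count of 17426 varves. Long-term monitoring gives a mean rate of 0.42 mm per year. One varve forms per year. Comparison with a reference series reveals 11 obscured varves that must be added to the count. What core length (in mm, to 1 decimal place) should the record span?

7323.5 mm

True varve count = 17426 + 11 = 17437.
Predicted length = 0.42 mm/year × 17437 years = 7323.5 mm.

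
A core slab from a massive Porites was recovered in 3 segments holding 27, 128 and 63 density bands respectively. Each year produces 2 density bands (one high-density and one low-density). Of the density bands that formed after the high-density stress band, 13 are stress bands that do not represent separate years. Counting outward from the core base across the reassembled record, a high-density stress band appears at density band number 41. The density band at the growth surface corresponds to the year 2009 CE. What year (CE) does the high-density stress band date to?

1927 CE

Total density bands = 27 + 128 + 63 = 218.
218 − 41 = 177 density bands lie beyond the high-density stress band toward the growth surface.
Removing the 13 false density bands leaves 177 − 13 = 164 true density bands beyond the high-density stress band.
With 2 density bands per year, 164 / 2 = 82 years.
Counting back 82 years from 2009 CE places the high-density stress band in 2009 − 82 = 1927 CE.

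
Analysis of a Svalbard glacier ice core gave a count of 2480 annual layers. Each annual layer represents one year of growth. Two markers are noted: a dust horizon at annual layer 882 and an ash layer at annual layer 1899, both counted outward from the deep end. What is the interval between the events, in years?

1017 years

The two markers are separated by 1899 − 882 = 1017 annual layers.
One annual layer per year makes the interval 1017 years.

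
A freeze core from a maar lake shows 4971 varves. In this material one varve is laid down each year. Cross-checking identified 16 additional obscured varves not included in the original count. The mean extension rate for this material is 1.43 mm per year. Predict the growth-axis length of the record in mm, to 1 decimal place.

7131.4 mm

Correcting the raw count gives 4971 + 16 = 4987 true varves.
4987 years at 1.43 mm/year gives 1.43 × 4987 = 7131.4 mm.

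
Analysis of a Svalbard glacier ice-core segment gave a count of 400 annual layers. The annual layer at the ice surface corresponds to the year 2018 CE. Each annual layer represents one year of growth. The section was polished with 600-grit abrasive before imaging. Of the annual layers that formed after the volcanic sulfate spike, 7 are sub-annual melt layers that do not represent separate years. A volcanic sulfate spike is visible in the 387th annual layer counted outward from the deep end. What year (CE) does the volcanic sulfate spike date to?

2012 CE

Between annual layer 387 and the ice surface there are 400 − 387 = 13 annual layers.
13 − 7 false = 6 true annual layers after the volcanic sulfate spike.
Counting back 6 years from 2018 CE places the volcanic sulfate spike in 2018 − 6 = 2012 CE.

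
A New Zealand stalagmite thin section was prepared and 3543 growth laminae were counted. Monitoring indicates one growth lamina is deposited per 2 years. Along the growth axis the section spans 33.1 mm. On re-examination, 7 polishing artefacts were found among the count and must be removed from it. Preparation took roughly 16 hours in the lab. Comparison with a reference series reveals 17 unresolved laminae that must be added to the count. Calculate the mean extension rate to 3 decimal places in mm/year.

0.005 mm/year

True growth lamina count = 3543 − 7 + 17 = 3553.
At 2 years per growth lamina, 3553 × 2 = 7106 years.
Extension rate ≈ 33.1 / 7106 = 0.005 mm/year.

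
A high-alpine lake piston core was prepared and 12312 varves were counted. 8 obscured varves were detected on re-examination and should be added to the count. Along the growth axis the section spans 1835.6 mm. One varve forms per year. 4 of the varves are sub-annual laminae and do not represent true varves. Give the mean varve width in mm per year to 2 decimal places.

0.15 mm per year

Correcting the raw count gives 12312 − 4 + 8 = 12316 true varves.
Extension rate ≈ 1835.6 / 12316 = 0.15 mm per year.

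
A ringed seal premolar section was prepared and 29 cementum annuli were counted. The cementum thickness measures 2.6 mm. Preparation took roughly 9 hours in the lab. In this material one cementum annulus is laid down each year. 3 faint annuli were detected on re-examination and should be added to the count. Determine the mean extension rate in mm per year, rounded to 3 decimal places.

Adjusted count: 29 + 3 = 32 cementum annuli.
Extension rate ≈ 2.6 / 32 = 0.081 mm per year.

0.081 mm per year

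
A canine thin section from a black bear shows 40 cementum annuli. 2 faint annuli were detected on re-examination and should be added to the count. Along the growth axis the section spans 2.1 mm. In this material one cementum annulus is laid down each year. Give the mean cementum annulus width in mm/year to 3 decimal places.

0.050 mm/year

Correcting the raw count gives 40 + 2 = 42 true cementum annuli.
2.1 mm over 42 years gives 2.1 / 42 ≈ 0.050 mm/year.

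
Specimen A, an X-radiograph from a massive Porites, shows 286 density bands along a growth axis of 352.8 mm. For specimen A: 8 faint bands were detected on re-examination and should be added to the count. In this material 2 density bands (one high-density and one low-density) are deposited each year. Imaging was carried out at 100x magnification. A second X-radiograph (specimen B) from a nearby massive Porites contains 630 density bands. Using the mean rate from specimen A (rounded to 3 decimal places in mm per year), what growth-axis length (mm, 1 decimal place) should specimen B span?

756.0 mm

Specimen A: correcting the raw count gives 286 + 8 = 294 true density bands.
Specimen A: dividing by 2 density bands per year: 294 / 2 = 147 years.
A: Mean rate = 352.8 mm / 147 years ≈ 2.400 mm per year.
Specimen B: 630 density bands at 2 per year is 630 / 2 = 315 years. B's length ≈ 2.400 × 315 = 756.0 mm.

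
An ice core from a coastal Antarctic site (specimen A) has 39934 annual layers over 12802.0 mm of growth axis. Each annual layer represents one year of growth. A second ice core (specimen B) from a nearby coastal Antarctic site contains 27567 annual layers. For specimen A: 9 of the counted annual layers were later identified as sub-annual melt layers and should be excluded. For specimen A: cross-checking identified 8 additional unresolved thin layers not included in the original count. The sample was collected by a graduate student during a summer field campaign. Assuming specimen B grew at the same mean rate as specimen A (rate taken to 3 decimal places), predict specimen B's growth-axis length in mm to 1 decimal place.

Specimen A: after corrections the count is 39934 − 9 + 8 = 39933 annual layers.
A: Extension rate ≈ 12802.0 / 39933 = 0.321 mm per year.
B's length ≈ 0.321 × 27567 = 8849.0 mm.

8849.0 mm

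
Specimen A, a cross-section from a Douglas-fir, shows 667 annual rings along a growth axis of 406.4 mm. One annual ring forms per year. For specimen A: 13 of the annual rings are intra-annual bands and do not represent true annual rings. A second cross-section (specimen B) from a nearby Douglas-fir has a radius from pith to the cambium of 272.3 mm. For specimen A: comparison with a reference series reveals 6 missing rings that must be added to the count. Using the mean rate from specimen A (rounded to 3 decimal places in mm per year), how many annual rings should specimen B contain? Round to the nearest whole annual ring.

Specimen A: correcting the raw count gives 667 − 13 + 6 = 660 true annual rings.
A: 406.4 mm over 660 years gives 406.4 / 660 ≈ 0.616 mm/year.
Specimen B: 272.3 mm / 0.616 mm per year = 442.05 years ≈ 442 annual rings.

442 annual rings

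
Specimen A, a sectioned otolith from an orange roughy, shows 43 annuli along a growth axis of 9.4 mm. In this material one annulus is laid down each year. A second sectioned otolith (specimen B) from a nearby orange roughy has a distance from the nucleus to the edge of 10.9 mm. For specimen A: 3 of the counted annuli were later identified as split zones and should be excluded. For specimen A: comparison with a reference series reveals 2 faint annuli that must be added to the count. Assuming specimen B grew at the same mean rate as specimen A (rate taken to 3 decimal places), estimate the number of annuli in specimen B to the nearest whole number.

Specimen A: after corrections the count is 43 − 3 + 2 = 42 annuli.
A: Mean rate = 9.4 mm / 42 years ≈ 0.224 mm per year.
Specimen B: 10.9 mm / 0.224 mm per year = 48.66 years ≈ 49 annuli.

49 annuli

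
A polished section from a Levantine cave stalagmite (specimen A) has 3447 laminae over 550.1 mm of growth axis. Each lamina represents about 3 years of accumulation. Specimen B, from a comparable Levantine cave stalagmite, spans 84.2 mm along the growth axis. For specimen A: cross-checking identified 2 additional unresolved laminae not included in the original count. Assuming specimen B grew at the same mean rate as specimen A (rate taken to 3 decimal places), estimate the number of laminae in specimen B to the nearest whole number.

Specimen A: adjusted count: 3447 + 2 = 3449 laminae.
Specimen A: multiplying by 3 years per lamina: 3449 × 3 = 10347 years.
A: Extension rate ≈ 550.1 / 10347 = 0.053 mm/year.
Specimen B: 84.2 mm / 0.053 mm per year = 1588.68 years; at 3 years per lamina that is 1588.68 / 3 ≈ 530 laminae.

530 laminae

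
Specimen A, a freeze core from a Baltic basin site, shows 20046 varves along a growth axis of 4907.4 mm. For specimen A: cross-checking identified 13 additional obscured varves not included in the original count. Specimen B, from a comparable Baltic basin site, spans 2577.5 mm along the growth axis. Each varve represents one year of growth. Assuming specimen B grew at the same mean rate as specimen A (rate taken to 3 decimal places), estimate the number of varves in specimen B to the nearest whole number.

10520 varves

Specimen A: after corrections the count is 20046 + 13 = 20059 varves.
A: 4907.4 mm over 20059 years gives 4907.4 / 20059 ≈ 0.245 mm/yr.
For B, 2577.5 / 0.245 = 10520.41 years ≈ 10520 varves.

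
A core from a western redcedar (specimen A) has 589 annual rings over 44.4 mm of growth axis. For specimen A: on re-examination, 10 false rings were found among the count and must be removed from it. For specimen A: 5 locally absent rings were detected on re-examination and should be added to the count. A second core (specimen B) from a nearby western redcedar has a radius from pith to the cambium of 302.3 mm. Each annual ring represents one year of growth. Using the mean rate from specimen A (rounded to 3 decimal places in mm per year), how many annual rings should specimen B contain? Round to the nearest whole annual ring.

Specimen A: after corrections the count is 589 − 10 + 5 = 584 annual rings.
A: Mean rate = 44.4 mm / 584 years ≈ 0.076 mm/yr.
Specimen B: 302.3 mm / 0.076 mm per year = 3977.63 years ≈ 3978 annual rings.

3978 annual rings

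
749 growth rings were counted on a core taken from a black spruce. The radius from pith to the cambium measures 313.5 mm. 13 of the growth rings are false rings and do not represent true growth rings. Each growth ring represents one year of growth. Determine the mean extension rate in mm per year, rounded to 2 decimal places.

Correcting the raw count gives 749 − 13 = 736 true growth rings.
Mean rate = 313.5 mm / 736 years ≈ 0.43 mm per year.

0.43 mm per year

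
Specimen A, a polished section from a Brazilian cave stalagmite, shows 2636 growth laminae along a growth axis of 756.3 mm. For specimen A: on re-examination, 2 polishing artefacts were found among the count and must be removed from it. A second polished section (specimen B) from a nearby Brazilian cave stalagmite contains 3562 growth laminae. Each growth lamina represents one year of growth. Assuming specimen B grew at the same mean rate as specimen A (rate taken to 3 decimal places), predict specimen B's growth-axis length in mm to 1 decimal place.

Specimen A: adjusted count: 2636 − 2 = 2634 growth laminae.
A: 756.3 mm over 2634 years gives 756.3 / 2634 ≈ 0.287 mm/year.
B's length ≈ 0.287 × 3562 = 1022.3 mm.

1022.3 mm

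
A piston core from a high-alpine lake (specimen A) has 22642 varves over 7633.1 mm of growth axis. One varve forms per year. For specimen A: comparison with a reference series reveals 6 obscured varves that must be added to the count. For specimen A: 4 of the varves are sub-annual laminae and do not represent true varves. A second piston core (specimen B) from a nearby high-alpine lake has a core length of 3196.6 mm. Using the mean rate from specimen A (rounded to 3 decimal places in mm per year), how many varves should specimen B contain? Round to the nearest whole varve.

9485 varves

Specimen A: after corrections the count is 22642 − 4 + 6 = 22644 varves.
A: Extension rate ≈ 7633.1 / 22644 = 0.337 mm per year.
Specimen B: 3196.6 mm / 0.337 mm per year = 9485.46 years ≈ 9485 varves.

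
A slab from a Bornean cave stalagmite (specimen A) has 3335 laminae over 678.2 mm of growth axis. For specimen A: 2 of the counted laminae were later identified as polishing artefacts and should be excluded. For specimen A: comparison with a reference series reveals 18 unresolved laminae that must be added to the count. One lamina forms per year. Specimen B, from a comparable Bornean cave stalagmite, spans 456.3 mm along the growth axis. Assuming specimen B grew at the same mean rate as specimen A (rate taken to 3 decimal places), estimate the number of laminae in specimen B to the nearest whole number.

Specimen A: true lamina count = 3335 − 2 + 18 = 3351.
A: Mean rate = 678.2 mm / 3351 years ≈ 0.202 mm per year.
B spans 456.3 / 0.202 = 2258.91 years ≈ 2259 laminae.

2259 laminae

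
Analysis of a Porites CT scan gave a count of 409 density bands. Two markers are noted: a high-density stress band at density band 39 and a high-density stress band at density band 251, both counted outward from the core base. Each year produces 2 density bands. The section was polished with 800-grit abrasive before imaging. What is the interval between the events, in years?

251 − 39 = 212 density bands lie between the two events.
Dividing by 2 density bands per year: 212 / 2 = 106 years.

106 years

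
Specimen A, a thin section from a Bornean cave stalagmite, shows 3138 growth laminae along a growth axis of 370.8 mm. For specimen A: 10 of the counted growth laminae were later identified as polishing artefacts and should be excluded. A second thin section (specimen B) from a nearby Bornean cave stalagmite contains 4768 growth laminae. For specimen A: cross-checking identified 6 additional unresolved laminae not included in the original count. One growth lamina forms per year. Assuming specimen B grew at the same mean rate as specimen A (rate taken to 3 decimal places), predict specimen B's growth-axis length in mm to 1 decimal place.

562.6 mm

Specimen A: true growth lamina count = 3138 − 10 + 6 = 3134.
A: Extension rate ≈ 370.8 / 3134 = 0.118 mm/yr.
B's length ≈ 0.118 × 4768 = 562.6 mm.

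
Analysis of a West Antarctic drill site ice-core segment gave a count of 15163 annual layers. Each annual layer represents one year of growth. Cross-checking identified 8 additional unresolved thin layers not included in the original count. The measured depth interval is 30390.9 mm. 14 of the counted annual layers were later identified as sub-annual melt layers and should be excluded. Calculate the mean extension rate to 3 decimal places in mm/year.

After corrections the count is 15163 − 14 + 8 = 15157 annual layers.
30390.9 mm over 15157 years gives 30390.9 / 15157 ≈ 2.005 mm/year.

2.005 mm/year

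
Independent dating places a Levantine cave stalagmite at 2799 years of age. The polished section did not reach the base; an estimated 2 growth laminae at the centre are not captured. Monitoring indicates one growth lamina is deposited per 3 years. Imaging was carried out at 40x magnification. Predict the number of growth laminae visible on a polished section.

931 growth laminae

At 3 years per growth lamina, 2799 / 3 = 933 growth laminae are expected.
Subtracting the 2 growth laminae not captured gives 933 − 2 = 931 growth laminae in the record.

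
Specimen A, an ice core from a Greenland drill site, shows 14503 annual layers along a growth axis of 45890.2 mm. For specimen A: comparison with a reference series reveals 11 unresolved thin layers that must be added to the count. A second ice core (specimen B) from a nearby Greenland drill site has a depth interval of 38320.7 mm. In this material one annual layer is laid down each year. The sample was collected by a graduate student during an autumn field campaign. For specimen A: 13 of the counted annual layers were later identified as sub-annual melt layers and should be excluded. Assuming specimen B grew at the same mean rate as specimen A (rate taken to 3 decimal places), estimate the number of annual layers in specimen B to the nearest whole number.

12108 annual layers

Specimen A: after corrections the count is 14503 − 13 + 11 = 14501 annual layers.
A: 45890.2 mm over 14501 years gives 45890.2 / 14501 ≈ 3.165 mm per year.
Specimen B: 38320.7 mm / 3.165 mm per year = 12107.65 years ≈ 12108 annual layers.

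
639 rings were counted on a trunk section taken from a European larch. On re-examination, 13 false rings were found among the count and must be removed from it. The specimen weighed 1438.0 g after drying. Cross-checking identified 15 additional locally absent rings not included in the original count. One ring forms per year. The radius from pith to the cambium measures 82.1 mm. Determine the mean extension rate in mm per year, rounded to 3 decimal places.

Adjusted count: 639 − 13 + 15 = 641 rings.
82.1 mm over 641 years gives 82.1 / 641 ≈ 0.128 mm per year.

0.128 mm per year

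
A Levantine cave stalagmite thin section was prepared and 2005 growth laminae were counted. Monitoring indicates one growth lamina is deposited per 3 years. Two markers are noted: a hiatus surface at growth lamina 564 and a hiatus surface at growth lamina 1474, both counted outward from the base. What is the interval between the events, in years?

Separation: 1474 − 564 = 910 growth laminae.
At 3 years per growth lamina, 910 × 3 = 2730 years.

2730 years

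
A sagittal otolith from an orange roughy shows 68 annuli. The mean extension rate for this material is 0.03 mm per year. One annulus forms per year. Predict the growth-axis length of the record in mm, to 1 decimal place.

2.0 mm

68 years of growth are recorded.
Length ≈ 0.03 × 68 = 2.0 mm.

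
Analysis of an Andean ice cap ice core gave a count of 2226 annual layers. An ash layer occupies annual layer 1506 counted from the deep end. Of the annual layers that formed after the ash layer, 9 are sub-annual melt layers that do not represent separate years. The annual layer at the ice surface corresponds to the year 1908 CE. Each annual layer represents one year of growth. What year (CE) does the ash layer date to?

2226 − 1506 = 720 annual layers lie beyond the ash layer toward the ice surface.
Removing the 9 false annual layers leaves 720 − 9 = 711 true annual layers beyond the ash layer.
Counting back 711 years from 1908 CE places the ash layer in 1908 − 711 = 1197 CE.

1197 CE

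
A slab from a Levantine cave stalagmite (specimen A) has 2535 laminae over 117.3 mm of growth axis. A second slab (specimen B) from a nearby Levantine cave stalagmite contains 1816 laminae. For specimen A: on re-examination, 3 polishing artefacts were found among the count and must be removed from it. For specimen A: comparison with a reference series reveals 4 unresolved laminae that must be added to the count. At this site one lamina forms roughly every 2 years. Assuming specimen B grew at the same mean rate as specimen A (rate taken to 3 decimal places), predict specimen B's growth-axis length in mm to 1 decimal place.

83.5 mm

Specimen A: correcting the raw count gives 2535 − 3 + 4 = 2536 true laminae.
Specimen A: at 2 years per lamina, 2536 × 2 = 5072 years.
A: 117.3 mm over 5072 years gives 117.3 / 5072 ≈ 0.023 mm per year.
Specimen B: at 2 years per lamina, 1816 × 2 = 3632 years. B's length ≈ 0.023 × 3632 = 83.5 mm.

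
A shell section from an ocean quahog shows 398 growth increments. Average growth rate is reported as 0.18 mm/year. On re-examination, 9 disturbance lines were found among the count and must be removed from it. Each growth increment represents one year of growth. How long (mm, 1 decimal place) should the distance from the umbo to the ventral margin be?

70.0 mm

Correcting the raw count gives 398 − 9 = 389 true growth increments.
Length ≈ 0.18 × 389 = 70.0 mm.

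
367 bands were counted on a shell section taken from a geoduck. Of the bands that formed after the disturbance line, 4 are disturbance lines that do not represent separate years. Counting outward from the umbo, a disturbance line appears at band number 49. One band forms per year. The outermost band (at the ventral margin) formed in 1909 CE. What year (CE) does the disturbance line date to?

1595 CE

The disturbance line sits at band 49 from the umbo, so 367 − 49 = 318 bands formed after it.
Removing the 4 false bands leaves 318 − 4 = 314 true bands beyond the disturbance line.
1909 − 314 = 1595 CE.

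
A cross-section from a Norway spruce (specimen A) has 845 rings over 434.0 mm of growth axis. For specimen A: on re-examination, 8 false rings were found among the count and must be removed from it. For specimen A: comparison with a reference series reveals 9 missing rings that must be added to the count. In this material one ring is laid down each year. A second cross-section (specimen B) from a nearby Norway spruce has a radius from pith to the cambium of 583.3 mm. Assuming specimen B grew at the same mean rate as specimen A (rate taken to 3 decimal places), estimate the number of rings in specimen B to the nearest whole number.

Specimen A: after corrections the count is 845 − 8 + 9 = 846 rings.
A: 434.0 mm over 846 years gives 434.0 / 846 ≈ 0.513 mm/year.
For B, 583.3 / 0.513 = 1137.04 years ≈ 1137 rings.

1137 rings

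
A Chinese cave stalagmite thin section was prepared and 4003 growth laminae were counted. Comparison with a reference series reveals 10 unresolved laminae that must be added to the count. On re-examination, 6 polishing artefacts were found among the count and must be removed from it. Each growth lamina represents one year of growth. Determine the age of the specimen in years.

True growth lamina count = 4003 − 6 + 10 = 4007.
With a one-to-one growth lamina periodicity this is 4007 years.

4007 years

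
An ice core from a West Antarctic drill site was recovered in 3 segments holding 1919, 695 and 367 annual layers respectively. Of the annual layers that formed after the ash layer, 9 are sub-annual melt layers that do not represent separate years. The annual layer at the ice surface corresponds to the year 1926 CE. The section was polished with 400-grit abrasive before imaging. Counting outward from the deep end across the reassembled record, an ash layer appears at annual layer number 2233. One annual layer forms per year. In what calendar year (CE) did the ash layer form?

Total annual layers = 1919 + 695 + 367 = 2981.
2981 − 2233 = 748 annual layers lie beyond the ash layer toward the ice surface.
748 − 9 false = 739 true annual layers after the ash layer.
The annual layer at the ice surface is 1926 CE, so the ash layer dates to 1926 − 739 = 1187 CE.

1187 CE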